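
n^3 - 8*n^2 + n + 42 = (n - 7)*(n - 3)*(n + 2)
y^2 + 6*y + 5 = (y + 1)*(y + 5)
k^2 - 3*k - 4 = (k - 4)*(k + 1)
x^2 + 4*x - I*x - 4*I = (x + 4)*(x - I)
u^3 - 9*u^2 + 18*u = u*(u - 6)*(u - 3)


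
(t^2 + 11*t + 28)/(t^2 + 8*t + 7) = (t + 4)/(t + 1)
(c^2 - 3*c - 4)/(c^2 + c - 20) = (c + 1)/(c + 5)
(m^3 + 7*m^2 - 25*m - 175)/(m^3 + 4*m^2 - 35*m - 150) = (m^2 + 2*m - 35)/(m^2 - m - 30)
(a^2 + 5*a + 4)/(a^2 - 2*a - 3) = (a + 4)/(a - 3)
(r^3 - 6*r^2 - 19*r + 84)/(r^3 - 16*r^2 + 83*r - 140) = (r^2 + r - 12)/(r^2 - 9*r + 20)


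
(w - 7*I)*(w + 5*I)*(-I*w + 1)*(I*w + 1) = w^4 - 2*I*w^3 + 36*w^2 - 2*I*w + 35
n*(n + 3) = n^2 + 3*n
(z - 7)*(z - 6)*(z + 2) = z^3 - 11*z^2 + 16*z + 84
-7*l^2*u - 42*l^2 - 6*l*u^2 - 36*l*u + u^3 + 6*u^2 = (-7*l + u)*(l + u)*(u + 6)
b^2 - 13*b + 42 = (b - 7)*(b - 6)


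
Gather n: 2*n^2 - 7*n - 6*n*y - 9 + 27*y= 2*n^2 + n*(-6*y - 7) + 27*y - 9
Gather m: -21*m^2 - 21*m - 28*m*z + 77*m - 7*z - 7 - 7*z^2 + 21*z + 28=-21*m^2 + m*(56 - 28*z) - 7*z^2 + 14*z + 21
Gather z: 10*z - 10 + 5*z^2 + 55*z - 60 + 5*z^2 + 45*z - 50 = 10*z^2 + 110*z - 120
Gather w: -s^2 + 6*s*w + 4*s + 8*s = -s^2 + 6*s*w + 12*s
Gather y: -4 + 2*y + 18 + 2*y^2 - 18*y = 2*y^2 - 16*y + 14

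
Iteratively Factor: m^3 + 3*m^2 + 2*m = (m)*(m^2 + 3*m + 2) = m*(m + 2)*(m + 1)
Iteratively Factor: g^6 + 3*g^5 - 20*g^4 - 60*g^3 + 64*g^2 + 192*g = (g + 2)*(g^5 + g^4 - 22*g^3 - 16*g^2 + 96*g) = (g + 2)*(g + 4)*(g^4 - 3*g^3 - 10*g^2 + 24*g) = (g - 4)*(g + 2)*(g + 4)*(g^3 + g^2 - 6*g) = (g - 4)*(g + 2)*(g + 3)*(g + 4)*(g^2 - 2*g) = (g - 4)*(g - 2)*(g + 2)*(g + 3)*(g + 4)*(g)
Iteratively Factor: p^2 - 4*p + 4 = (p - 2)*(p - 2)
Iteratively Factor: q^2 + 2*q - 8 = (q + 4)*(q - 2)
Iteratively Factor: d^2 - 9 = (d - 3)*(d + 3)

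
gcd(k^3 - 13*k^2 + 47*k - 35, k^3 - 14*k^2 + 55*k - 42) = k^2 - 8*k + 7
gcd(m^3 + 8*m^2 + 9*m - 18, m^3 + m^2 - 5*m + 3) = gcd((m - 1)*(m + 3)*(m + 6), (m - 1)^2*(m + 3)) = m^2 + 2*m - 3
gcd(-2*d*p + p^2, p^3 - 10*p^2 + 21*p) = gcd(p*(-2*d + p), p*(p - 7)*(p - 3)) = p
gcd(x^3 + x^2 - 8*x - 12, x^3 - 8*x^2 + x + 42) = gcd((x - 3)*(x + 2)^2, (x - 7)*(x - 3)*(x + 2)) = x^2 - x - 6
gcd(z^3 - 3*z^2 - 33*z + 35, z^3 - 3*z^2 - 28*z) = z - 7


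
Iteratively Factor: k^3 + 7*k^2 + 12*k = (k + 4)*(k^2 + 3*k) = (k + 3)*(k + 4)*(k)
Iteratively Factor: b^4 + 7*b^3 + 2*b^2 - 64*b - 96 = (b + 4)*(b^3 + 3*b^2 - 10*b - 24) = (b - 3)*(b + 4)*(b^2 + 6*b + 8) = (b - 3)*(b + 4)^2*(b + 2)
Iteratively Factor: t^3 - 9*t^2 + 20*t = (t - 4)*(t^2 - 5*t) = (t - 5)*(t - 4)*(t)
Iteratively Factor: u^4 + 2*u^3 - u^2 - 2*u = (u + 1)*(u^3 + u^2 - 2*u) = (u + 1)*(u + 2)*(u^2 - u) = u*(u + 1)*(u + 2)*(u - 1)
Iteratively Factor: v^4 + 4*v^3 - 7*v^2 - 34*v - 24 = (v - 3)*(v^3 + 7*v^2 + 14*v + 8) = (v - 3)*(v + 4)*(v^2 + 3*v + 2) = (v - 3)*(v + 2)*(v + 4)*(v + 1)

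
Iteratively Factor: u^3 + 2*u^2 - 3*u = (u)*(u^2 + 2*u - 3) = u*(u - 1)*(u + 3)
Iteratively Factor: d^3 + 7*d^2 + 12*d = (d + 3)*(d^2 + 4*d) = d*(d + 3)*(d + 4)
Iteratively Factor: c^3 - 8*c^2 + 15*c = (c - 5)*(c^2 - 3*c) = (c - 5)*(c - 3)*(c)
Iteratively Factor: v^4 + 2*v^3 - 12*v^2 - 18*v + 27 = (v + 3)*(v^3 - v^2 - 9*v + 9) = (v + 3)^2*(v^2 - 4*v + 3) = (v - 1)*(v + 3)^2*(v - 3)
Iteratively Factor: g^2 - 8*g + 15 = (g - 5)*(g - 3)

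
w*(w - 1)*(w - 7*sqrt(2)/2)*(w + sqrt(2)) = w^4 - 5*sqrt(2)*w^3/2 - w^3 - 7*w^2 + 5*sqrt(2)*w^2/2 + 7*w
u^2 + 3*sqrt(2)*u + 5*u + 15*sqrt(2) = (u + 5)*(u + 3*sqrt(2))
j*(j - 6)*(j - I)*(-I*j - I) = -I*j^4 - j^3 + 5*I*j^3 + 5*j^2 + 6*I*j^2 + 6*j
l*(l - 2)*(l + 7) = l^3 + 5*l^2 - 14*l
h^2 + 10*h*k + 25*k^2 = (h + 5*k)^2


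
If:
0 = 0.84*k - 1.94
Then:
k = 2.31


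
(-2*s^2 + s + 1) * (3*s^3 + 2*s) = -6*s^5 + 3*s^4 - s^3 + 2*s^2 + 2*s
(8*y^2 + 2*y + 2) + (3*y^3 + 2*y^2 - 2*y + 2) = 3*y^3 + 10*y^2 + 4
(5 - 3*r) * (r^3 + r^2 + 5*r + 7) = -3*r^4 + 2*r^3 - 10*r^2 + 4*r + 35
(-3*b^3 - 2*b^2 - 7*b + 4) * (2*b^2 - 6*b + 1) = -6*b^5 + 14*b^4 - 5*b^3 + 48*b^2 - 31*b + 4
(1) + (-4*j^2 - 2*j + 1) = -4*j^2 - 2*j + 2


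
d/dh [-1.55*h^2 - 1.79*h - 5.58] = -3.1*h - 1.79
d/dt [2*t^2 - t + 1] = 4*t - 1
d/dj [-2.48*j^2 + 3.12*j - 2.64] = 3.12 - 4.96*j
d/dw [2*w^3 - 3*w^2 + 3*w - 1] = 6*w^2 - 6*w + 3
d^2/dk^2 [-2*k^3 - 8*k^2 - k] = -12*k - 16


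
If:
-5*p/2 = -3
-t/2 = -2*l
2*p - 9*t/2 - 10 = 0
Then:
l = -19/45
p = 6/5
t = -76/45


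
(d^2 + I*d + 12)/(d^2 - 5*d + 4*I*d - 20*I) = (d - 3*I)/(d - 5)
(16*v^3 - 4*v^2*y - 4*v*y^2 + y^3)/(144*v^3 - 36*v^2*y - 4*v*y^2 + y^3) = (-4*v^2 + y^2)/(-36*v^2 + y^2)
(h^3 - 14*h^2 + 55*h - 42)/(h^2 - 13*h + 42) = h - 1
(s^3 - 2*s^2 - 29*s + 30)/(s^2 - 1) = (s^2 - s - 30)/(s + 1)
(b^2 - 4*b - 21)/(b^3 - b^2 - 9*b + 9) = (b - 7)/(b^2 - 4*b + 3)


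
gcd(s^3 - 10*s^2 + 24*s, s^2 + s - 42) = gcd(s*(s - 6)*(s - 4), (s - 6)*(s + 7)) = s - 6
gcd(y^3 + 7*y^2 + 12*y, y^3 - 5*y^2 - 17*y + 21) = y + 3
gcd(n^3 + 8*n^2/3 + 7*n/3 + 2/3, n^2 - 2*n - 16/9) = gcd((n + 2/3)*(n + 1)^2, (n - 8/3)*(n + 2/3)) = n + 2/3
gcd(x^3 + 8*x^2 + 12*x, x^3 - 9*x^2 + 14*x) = x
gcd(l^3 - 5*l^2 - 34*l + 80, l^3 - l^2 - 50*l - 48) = l - 8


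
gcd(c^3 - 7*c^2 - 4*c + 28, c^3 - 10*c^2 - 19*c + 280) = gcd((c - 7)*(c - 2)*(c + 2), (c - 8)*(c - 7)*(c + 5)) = c - 7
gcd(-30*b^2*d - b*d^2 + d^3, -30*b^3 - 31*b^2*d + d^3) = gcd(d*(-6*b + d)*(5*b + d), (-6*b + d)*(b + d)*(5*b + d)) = 30*b^2 + b*d - d^2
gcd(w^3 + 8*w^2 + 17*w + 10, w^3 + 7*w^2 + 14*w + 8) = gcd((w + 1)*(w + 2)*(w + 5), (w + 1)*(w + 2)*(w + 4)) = w^2 + 3*w + 2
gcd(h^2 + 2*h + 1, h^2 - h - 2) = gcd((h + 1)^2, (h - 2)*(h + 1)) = h + 1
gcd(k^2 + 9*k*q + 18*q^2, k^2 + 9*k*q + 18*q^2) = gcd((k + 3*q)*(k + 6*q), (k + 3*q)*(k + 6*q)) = k^2 + 9*k*q + 18*q^2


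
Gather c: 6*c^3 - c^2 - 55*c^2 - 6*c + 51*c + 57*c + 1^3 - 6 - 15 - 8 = 6*c^3 - 56*c^2 + 102*c - 28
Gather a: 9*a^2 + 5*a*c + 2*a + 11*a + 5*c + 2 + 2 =9*a^2 + a*(5*c + 13) + 5*c + 4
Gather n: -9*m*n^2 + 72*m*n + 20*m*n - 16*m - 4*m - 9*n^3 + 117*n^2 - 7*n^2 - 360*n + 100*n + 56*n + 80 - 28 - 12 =-20*m - 9*n^3 + n^2*(110 - 9*m) + n*(92*m - 204) + 40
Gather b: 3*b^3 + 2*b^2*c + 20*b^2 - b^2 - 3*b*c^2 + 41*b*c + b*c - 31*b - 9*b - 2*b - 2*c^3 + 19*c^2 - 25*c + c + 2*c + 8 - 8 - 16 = 3*b^3 + b^2*(2*c + 19) + b*(-3*c^2 + 42*c - 42) - 2*c^3 + 19*c^2 - 22*c - 16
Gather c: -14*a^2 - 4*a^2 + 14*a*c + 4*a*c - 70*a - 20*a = -18*a^2 + 18*a*c - 90*a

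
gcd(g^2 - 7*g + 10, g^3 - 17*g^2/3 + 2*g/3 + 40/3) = g^2 - 7*g + 10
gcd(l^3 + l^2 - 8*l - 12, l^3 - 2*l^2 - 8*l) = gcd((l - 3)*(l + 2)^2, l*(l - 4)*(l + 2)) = l + 2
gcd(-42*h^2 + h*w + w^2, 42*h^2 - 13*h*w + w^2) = -6*h + w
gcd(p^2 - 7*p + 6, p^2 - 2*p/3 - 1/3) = p - 1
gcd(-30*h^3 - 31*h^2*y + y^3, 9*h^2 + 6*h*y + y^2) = 1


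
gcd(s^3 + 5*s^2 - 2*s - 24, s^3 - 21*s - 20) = s + 4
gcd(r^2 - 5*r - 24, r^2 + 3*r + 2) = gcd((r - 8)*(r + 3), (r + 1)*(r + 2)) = 1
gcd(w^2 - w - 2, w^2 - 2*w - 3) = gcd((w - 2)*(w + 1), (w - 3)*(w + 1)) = w + 1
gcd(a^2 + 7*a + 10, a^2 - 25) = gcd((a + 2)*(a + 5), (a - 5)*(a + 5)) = a + 5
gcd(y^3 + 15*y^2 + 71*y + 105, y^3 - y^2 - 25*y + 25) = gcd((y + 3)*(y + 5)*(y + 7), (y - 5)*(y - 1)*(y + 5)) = y + 5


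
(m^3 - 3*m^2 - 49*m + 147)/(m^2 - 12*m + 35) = (m^2 + 4*m - 21)/(m - 5)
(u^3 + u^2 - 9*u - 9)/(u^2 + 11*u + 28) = (u^3 + u^2 - 9*u - 9)/(u^2 + 11*u + 28)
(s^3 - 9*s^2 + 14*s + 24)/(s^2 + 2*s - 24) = (s^2 - 5*s - 6)/(s + 6)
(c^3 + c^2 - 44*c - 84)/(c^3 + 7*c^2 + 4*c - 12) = (c - 7)/(c - 1)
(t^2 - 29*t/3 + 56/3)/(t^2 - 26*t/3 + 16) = (t - 7)/(t - 6)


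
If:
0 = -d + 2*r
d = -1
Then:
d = -1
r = -1/2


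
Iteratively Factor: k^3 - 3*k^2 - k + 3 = (k - 1)*(k^2 - 2*k - 3) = (k - 3)*(k - 1)*(k + 1)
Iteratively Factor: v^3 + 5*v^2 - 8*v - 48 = (v - 3)*(v^2 + 8*v + 16) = (v - 3)*(v + 4)*(v + 4)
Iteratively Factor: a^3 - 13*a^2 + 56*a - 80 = (a - 4)*(a^2 - 9*a + 20) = (a - 4)^2*(a - 5)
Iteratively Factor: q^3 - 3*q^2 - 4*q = (q + 1)*(q^2 - 4*q) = q*(q + 1)*(q - 4)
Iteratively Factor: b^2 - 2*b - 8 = (b + 2)*(b - 4)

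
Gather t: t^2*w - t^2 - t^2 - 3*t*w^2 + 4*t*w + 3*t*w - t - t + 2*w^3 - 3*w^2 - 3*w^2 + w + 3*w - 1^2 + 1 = t^2*(w - 2) + t*(-3*w^2 + 7*w - 2) + 2*w^3 - 6*w^2 + 4*w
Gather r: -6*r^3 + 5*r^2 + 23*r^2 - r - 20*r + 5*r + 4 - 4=-6*r^3 + 28*r^2 - 16*r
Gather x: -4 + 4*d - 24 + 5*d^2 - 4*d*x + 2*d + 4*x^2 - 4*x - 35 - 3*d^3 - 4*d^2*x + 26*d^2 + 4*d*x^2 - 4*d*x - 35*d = -3*d^3 + 31*d^2 - 29*d + x^2*(4*d + 4) + x*(-4*d^2 - 8*d - 4) - 63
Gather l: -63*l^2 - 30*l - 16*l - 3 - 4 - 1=-63*l^2 - 46*l - 8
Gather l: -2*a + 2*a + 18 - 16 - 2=0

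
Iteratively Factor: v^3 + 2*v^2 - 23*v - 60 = (v + 3)*(v^2 - v - 20) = (v + 3)*(v + 4)*(v - 5)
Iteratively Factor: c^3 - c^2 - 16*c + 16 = (c + 4)*(c^2 - 5*c + 4) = (c - 1)*(c + 4)*(c - 4)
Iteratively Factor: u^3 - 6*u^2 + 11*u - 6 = (u - 3)*(u^2 - 3*u + 2) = (u - 3)*(u - 1)*(u - 2)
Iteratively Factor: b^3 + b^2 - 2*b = (b)*(b^2 + b - 2) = b*(b + 2)*(b - 1)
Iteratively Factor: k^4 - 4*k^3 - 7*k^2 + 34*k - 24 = (k - 1)*(k^3 - 3*k^2 - 10*k + 24) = (k - 1)*(k + 3)*(k^2 - 6*k + 8) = (k - 4)*(k - 1)*(k + 3)*(k - 2)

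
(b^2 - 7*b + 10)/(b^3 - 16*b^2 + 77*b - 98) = (b - 5)/(b^2 - 14*b + 49)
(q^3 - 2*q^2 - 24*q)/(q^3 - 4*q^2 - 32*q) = (q - 6)/(q - 8)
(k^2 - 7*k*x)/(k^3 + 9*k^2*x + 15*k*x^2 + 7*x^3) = k*(k - 7*x)/(k^3 + 9*k^2*x + 15*k*x^2 + 7*x^3)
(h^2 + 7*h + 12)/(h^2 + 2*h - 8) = (h + 3)/(h - 2)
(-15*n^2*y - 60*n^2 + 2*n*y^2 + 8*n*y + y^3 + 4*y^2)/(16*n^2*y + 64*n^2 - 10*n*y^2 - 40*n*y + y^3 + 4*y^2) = (-15*n^2 + 2*n*y + y^2)/(16*n^2 - 10*n*y + y^2)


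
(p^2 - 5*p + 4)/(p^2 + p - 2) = (p - 4)/(p + 2)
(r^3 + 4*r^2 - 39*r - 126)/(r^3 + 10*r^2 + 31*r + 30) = (r^2 + r - 42)/(r^2 + 7*r + 10)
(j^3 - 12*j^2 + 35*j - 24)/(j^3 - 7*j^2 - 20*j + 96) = (j - 1)/(j + 4)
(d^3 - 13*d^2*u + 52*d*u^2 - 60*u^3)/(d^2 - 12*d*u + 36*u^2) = (-d^2 + 7*d*u - 10*u^2)/(-d + 6*u)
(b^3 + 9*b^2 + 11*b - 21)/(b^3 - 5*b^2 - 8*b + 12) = (b^2 + 10*b + 21)/(b^2 - 4*b - 12)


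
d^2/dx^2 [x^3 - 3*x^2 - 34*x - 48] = 6*x - 6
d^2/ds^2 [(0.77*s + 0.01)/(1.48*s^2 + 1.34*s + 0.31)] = ((0.77*s + 0.01)*(2.96*s + 1.34)*(5.92*s + 2.68) - (6.8376*s + 2.0932)*(1.48*s^2 + 1.34*s + 0.31))/(1.48*s^2 + 1.34*s + 0.31)^3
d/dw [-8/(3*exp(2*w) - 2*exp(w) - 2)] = (48*exp(w) - 16)*exp(w)/(-3*exp(2*w) + 2*exp(w) + 2)^2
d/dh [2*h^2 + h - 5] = 4*h + 1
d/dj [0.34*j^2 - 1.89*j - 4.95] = 0.68*j - 1.89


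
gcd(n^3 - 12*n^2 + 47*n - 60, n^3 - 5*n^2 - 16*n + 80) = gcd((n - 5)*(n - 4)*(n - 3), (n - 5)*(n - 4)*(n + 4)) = n^2 - 9*n + 20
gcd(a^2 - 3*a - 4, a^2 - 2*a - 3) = a + 1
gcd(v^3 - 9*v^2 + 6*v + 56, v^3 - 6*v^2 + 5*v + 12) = v - 4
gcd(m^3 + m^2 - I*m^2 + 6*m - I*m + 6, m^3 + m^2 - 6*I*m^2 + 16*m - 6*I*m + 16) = m^2 + m*(1 + 2*I) + 2*I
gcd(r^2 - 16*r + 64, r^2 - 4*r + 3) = 1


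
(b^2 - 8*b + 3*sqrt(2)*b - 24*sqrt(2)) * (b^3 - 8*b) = b^5 - 8*b^4 + 3*sqrt(2)*b^4 - 24*sqrt(2)*b^3 - 8*b^3 - 24*sqrt(2)*b^2 + 64*b^2 + 192*sqrt(2)*b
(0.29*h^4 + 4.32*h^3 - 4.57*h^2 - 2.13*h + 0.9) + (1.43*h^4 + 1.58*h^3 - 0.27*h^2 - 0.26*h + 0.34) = 1.72*h^4 + 5.9*h^3 - 4.84*h^2 - 2.39*h + 1.24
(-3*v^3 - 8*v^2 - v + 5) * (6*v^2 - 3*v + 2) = -18*v^5 - 39*v^4 + 12*v^3 + 17*v^2 - 17*v + 10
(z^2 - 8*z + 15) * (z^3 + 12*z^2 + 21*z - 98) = z^5 + 4*z^4 - 60*z^3 - 86*z^2 + 1099*z - 1470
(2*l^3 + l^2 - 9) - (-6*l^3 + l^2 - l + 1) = 8*l^3 + l - 10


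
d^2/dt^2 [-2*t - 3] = 0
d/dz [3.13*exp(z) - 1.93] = 3.13*exp(z)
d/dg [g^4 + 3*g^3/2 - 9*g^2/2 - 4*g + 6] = 4*g^3 + 9*g^2/2 - 9*g - 4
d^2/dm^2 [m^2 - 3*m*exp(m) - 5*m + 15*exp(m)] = -3*m*exp(m) + 9*exp(m) + 2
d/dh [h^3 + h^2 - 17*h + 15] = 3*h^2 + 2*h - 17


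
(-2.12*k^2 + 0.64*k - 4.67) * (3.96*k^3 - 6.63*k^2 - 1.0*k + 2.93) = -8.3952*k^5 + 16.59*k^4 - 20.6164*k^3 + 24.1105*k^2 + 6.5452*k - 13.6831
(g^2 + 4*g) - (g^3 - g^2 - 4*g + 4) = -g^3 + 2*g^2 + 8*g - 4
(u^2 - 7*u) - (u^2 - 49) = 49 - 7*u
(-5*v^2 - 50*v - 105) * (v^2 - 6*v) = -5*v^4 - 20*v^3 + 195*v^2 + 630*v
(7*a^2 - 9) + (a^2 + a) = 8*a^2 + a - 9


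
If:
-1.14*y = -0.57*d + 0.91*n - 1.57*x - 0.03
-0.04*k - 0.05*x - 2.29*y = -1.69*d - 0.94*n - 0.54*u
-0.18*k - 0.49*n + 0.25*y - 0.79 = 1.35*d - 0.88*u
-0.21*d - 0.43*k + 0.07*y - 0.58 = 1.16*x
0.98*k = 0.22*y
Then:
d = 1.38140226632961*y + 0.178117668702583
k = 0.224489795918367*y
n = -0.858391635028632*y - 0.773734362282203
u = 1.40305604732528*y + 0.740146608216145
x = -0.272952662219066*y - 0.532245440023744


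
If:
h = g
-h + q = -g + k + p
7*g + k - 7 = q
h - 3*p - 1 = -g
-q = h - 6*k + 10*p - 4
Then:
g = 20/19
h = 20/19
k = 21/95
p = 7/19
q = 56/95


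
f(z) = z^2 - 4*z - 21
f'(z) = 2*z - 4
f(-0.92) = -16.47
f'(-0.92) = -5.84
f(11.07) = 57.26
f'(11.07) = 18.14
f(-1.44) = -13.17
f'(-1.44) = -6.88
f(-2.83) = -1.67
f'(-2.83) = -9.66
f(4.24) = -19.98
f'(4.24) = 4.48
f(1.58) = -24.82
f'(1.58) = -0.84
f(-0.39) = -19.29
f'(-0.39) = -4.78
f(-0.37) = -19.38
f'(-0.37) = -4.74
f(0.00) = -21.00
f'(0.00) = -4.00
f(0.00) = -21.00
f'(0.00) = -4.00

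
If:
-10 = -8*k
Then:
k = 5/4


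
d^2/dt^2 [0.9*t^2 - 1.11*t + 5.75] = 1.80000000000000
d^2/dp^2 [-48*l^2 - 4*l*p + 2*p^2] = 4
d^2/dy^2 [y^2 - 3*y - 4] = 2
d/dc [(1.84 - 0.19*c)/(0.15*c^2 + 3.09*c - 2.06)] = (0.0285*c^2 - 0.552*c - 5.2942)/(0.0225*c^4 + 0.927*c^3 + 8.9301*c^2 - 12.7308*c + 4.2436)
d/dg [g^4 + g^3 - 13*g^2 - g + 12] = 4*g^3 + 3*g^2 - 26*g - 1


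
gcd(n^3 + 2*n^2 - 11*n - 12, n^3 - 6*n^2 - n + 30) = n - 3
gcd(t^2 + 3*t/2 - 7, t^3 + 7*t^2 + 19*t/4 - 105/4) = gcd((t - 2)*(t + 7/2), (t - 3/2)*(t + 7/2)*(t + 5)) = t + 7/2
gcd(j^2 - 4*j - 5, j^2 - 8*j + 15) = j - 5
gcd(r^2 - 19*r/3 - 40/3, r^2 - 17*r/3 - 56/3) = r - 8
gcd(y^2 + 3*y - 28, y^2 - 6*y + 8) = y - 4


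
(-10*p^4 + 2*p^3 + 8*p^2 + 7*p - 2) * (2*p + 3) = -20*p^5 - 26*p^4 + 22*p^3 + 38*p^2 + 17*p - 6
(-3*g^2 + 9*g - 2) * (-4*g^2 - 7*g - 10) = 12*g^4 - 15*g^3 - 25*g^2 - 76*g + 20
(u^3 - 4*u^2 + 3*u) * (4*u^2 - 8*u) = 4*u^5 - 24*u^4 + 44*u^3 - 24*u^2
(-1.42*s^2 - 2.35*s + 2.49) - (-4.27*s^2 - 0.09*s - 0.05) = 2.85*s^2 - 2.26*s + 2.54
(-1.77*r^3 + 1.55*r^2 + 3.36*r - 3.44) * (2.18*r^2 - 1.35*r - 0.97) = -3.8586*r^5 + 5.7685*r^4 + 6.9492*r^3 - 13.5387*r^2 + 1.3848*r + 3.3368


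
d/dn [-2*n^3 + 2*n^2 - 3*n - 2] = -6*n^2 + 4*n - 3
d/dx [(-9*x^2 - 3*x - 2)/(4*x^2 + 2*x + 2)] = (-3*x^2 - 10*x - 1)/(2*(4*x^4 + 4*x^3 + 5*x^2 + 2*x + 1))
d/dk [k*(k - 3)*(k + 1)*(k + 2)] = 4*k^3 - 14*k - 6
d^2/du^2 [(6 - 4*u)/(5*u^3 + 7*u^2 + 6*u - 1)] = 4*(-150*u^5 + 240*u^4 + 802*u^3 + 651*u^2 + 381*u + 117)/(125*u^9 + 525*u^8 + 1185*u^7 + 1528*u^6 + 1212*u^5 + 429*u^4 - 21*u^3 - 87*u^2 + 18*u - 1)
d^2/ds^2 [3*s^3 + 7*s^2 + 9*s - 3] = 18*s + 14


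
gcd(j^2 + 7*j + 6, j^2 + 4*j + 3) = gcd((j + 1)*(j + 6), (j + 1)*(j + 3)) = j + 1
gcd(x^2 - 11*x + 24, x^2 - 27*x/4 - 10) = x - 8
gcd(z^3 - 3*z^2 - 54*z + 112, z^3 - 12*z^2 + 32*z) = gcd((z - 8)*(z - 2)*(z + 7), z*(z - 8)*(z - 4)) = z - 8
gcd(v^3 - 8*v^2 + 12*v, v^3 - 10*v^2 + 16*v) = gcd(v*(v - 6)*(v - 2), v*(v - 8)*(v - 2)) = v^2 - 2*v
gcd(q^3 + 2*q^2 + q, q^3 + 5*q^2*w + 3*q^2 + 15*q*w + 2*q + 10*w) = q + 1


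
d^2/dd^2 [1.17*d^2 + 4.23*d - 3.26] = 2.34000000000000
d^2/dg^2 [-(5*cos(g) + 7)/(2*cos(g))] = 7/(2*cos(g)) - 7/cos(g)^3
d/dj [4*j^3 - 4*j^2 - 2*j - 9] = 12*j^2 - 8*j - 2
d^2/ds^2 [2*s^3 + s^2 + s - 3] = 12*s + 2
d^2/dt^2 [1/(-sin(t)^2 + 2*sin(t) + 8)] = 2*(2*sin(t)^4 - 3*sin(t)^3 + 15*sin(t)^2 - 2*sin(t) - 12)/((sin(t) - 4)^3*(sin(t) + 2)^3)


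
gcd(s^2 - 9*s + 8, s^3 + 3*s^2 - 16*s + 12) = s - 1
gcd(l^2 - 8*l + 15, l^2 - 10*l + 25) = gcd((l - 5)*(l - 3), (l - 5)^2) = l - 5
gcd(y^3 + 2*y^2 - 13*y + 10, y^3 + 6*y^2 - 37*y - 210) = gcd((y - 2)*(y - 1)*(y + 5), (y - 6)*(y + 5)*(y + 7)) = y + 5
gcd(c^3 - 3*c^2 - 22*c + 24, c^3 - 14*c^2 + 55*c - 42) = c^2 - 7*c + 6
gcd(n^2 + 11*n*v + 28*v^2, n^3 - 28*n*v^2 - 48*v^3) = n + 4*v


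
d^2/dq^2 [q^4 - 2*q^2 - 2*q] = 12*q^2 - 4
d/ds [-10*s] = -10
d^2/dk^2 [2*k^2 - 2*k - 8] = 4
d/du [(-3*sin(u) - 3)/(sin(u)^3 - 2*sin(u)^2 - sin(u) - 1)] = 3*(2*sin(u)^2 + sin(u) - 4)*sin(u)*cos(u)/(sin(u)*cos(u)^2 - 2*cos(u)^2 + 3)^2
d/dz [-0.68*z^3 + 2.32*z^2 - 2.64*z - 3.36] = -2.04*z^2 + 4.64*z - 2.64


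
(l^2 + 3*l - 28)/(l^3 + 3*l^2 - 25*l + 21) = (l - 4)/(l^2 - 4*l + 3)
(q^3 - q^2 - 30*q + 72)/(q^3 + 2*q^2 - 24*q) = (q - 3)/q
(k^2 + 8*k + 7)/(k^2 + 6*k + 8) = (k^2 + 8*k + 7)/(k^2 + 6*k + 8)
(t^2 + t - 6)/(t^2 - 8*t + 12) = (t + 3)/(t - 6)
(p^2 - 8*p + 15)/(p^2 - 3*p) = (p - 5)/p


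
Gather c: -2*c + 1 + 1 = 2 - 2*c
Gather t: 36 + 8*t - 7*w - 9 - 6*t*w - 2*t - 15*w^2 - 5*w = t*(6 - 6*w) - 15*w^2 - 12*w + 27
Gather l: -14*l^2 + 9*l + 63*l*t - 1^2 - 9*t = -14*l^2 + l*(63*t + 9) - 9*t - 1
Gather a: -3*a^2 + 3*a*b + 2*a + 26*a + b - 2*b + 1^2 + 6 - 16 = -3*a^2 + a*(3*b + 28) - b - 9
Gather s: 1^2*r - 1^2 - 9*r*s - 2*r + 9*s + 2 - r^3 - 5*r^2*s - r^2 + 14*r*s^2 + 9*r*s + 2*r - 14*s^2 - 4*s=-r^3 - r^2 + r + s^2*(14*r - 14) + s*(5 - 5*r^2) + 1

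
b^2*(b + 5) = b^3 + 5*b^2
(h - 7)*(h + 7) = h^2 - 49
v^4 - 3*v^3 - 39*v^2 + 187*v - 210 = (v - 5)*(v - 3)*(v - 2)*(v + 7)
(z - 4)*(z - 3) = z^2 - 7*z + 12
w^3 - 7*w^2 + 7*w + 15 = (w - 5)*(w - 3)*(w + 1)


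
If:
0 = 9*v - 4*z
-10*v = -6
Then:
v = 3/5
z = 27/20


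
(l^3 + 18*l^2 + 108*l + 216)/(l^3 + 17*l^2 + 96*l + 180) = (l + 6)/(l + 5)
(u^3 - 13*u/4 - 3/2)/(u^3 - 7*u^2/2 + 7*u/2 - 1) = (4*u^2 + 8*u + 3)/(2*(2*u^2 - 3*u + 1))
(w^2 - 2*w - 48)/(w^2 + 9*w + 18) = (w - 8)/(w + 3)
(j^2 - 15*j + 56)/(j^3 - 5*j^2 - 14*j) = (j - 8)/(j*(j + 2))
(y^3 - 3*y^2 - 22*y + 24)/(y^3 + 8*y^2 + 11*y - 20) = (y - 6)/(y + 5)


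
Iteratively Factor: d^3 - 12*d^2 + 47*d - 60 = (d - 5)*(d^2 - 7*d + 12) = (d - 5)*(d - 3)*(d - 4)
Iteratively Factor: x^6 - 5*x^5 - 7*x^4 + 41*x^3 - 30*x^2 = (x - 5)*(x^5 - 7*x^3 + 6*x^2) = (x - 5)*(x - 2)*(x^4 + 2*x^3 - 3*x^2) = x*(x - 5)*(x - 2)*(x^3 + 2*x^2 - 3*x) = x*(x - 5)*(x - 2)*(x - 1)*(x^2 + 3*x) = x*(x - 5)*(x - 2)*(x - 1)*(x + 3)*(x)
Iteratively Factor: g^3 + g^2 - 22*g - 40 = (g + 4)*(g^2 - 3*g - 10) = (g + 2)*(g + 4)*(g - 5)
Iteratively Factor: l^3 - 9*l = (l - 3)*(l^2 + 3*l) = (l - 3)*(l + 3)*(l)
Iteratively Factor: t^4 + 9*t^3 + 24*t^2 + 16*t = (t + 4)*(t^3 + 5*t^2 + 4*t) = (t + 1)*(t + 4)*(t^2 + 4*t) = t*(t + 1)*(t + 4)*(t + 4)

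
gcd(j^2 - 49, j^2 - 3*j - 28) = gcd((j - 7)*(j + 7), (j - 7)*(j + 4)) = j - 7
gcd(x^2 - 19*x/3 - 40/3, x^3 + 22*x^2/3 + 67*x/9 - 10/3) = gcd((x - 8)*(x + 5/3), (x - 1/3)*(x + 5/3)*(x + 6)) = x + 5/3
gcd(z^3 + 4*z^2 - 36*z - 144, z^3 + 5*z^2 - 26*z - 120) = z^2 + 10*z + 24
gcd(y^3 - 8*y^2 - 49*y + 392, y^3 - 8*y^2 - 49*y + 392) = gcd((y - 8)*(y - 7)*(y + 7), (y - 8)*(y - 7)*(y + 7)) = y^3 - 8*y^2 - 49*y + 392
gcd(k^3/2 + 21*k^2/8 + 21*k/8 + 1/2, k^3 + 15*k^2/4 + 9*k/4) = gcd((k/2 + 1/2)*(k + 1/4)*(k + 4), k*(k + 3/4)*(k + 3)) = 1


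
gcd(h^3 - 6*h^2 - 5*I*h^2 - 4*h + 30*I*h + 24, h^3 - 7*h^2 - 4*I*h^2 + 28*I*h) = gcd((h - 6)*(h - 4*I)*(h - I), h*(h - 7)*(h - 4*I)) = h - 4*I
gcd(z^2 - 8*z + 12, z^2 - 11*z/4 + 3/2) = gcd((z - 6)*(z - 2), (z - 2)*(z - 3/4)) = z - 2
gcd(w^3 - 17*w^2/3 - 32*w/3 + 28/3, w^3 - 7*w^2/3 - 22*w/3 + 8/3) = w + 2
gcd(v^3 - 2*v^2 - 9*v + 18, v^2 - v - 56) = 1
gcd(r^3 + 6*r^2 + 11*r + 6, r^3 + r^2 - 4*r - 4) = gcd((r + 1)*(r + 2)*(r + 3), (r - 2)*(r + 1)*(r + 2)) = r^2 + 3*r + 2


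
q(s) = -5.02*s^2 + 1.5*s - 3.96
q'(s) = 1.5 - 10.04*s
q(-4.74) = -123.86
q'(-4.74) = 49.09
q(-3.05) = -55.23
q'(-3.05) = 32.12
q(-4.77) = -125.33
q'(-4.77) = 49.39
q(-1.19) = -12.85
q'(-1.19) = 13.45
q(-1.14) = -12.19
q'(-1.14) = 12.95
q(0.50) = -4.46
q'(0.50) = -3.52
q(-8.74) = -400.54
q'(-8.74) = 89.25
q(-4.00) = -90.28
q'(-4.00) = 41.66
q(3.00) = -44.64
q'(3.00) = -28.62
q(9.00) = -397.08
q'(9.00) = -88.86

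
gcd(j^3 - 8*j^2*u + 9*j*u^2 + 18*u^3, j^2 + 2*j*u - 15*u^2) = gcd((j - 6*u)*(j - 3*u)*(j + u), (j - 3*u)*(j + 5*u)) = -j + 3*u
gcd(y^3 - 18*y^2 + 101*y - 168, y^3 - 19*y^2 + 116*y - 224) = y^2 - 15*y + 56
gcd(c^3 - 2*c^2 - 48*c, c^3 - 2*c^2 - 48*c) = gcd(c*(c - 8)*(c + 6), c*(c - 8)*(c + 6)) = c^3 - 2*c^2 - 48*c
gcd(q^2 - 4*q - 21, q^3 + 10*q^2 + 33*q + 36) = q + 3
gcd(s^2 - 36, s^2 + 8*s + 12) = s + 6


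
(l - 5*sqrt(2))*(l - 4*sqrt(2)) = l^2 - 9*sqrt(2)*l + 40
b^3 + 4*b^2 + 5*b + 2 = (b + 1)^2*(b + 2)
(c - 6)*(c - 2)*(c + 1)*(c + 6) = c^4 - c^3 - 38*c^2 + 36*c + 72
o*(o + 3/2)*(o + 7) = o^3 + 17*o^2/2 + 21*o/2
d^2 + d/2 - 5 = (d - 2)*(d + 5/2)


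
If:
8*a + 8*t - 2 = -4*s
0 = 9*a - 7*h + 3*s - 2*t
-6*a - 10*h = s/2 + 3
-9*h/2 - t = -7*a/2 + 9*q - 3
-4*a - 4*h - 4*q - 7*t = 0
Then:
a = -11321/30076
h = -3655/30076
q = 1735/7519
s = 7124/7519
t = 1148/7519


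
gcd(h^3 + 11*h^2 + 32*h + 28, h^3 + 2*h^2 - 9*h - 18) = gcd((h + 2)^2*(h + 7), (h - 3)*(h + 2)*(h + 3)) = h + 2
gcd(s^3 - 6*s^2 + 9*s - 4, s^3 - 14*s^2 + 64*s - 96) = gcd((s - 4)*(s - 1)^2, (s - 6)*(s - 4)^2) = s - 4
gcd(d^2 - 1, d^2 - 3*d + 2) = d - 1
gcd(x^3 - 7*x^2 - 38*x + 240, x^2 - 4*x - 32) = x - 8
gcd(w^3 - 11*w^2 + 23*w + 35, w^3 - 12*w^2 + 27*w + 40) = w^2 - 4*w - 5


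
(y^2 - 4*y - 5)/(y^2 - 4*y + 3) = (y^2 - 4*y - 5)/(y^2 - 4*y + 3)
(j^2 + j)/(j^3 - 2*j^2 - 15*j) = (j + 1)/(j^2 - 2*j - 15)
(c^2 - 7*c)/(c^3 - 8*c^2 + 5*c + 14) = c/(c^2 - c - 2)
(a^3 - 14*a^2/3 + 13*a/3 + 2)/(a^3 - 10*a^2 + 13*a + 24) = (3*a^2 - 5*a - 2)/(3*(a^2 - 7*a - 8))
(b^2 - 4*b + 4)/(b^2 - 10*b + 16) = (b - 2)/(b - 8)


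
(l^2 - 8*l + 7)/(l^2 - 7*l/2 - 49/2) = 2*(l - 1)/(2*l + 7)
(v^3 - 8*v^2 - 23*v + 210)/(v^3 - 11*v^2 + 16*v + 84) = (v + 5)/(v + 2)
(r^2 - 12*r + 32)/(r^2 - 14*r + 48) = (r - 4)/(r - 6)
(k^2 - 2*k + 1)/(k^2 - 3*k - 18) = (-k^2 + 2*k - 1)/(-k^2 + 3*k + 18)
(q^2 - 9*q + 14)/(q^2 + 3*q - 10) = (q - 7)/(q + 5)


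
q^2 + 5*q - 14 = (q - 2)*(q + 7)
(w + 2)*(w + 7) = w^2 + 9*w + 14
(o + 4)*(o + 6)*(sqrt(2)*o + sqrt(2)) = sqrt(2)*o^3 + 11*sqrt(2)*o^2 + 34*sqrt(2)*o + 24*sqrt(2)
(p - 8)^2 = p^2 - 16*p + 64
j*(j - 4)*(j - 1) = j^3 - 5*j^2 + 4*j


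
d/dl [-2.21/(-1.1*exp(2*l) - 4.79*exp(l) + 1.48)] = (-4.862*exp(l) - 10.5859)*exp(l)/(1.1*exp(2*l) + 4.79*exp(l) - 1.48)^2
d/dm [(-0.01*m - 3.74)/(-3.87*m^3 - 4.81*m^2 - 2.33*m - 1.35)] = (0.0387*m^3 + 0.0481*m^2 + 0.0233*m - (0.01*m + 3.74)*(11.61*m^2 + 9.62*m + 2.33) + 0.0135)/(3.87*m^3 + 4.81*m^2 + 2.33*m + 1.35)^2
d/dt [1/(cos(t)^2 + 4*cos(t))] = 2*(cos(t) + 2)*sin(t)/((cos(t) + 4)^2*cos(t)^2)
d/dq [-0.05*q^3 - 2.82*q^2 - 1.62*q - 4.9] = -0.15*q^2 - 5.64*q - 1.62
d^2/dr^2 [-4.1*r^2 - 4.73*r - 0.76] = -8.20000000000000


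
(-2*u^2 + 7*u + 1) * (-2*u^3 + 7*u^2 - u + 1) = 4*u^5 - 28*u^4 + 49*u^3 - 2*u^2 + 6*u + 1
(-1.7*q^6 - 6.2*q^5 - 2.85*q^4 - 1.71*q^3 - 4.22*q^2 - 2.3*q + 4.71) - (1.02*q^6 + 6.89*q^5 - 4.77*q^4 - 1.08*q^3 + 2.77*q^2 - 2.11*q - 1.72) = -2.72*q^6 - 13.09*q^5 + 1.92*q^4 - 0.63*q^3 - 6.99*q^2 - 0.19*q + 6.43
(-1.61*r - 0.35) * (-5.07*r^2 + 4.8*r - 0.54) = 8.1627*r^3 - 5.9535*r^2 - 0.8106*r + 0.189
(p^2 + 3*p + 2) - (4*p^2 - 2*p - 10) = -3*p^2 + 5*p + 12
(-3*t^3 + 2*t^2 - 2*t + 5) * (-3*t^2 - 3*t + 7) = 9*t^5 + 3*t^4 - 21*t^3 + 5*t^2 - 29*t + 35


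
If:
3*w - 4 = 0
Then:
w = 4/3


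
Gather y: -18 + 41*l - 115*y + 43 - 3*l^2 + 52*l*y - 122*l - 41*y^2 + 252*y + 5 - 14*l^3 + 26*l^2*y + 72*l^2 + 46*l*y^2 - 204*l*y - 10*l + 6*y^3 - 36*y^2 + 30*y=-14*l^3 + 69*l^2 - 91*l + 6*y^3 + y^2*(46*l - 77) + y*(26*l^2 - 152*l + 167) + 30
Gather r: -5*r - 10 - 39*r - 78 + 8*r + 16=-36*r - 72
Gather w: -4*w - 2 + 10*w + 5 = 6*w + 3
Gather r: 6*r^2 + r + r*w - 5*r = 6*r^2 + r*(w - 4)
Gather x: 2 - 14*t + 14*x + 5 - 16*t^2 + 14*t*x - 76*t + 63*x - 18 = -16*t^2 - 90*t + x*(14*t + 77) - 11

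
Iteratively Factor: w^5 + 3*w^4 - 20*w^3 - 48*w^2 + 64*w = (w + 4)*(w^4 - w^3 - 16*w^2 + 16*w) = (w - 1)*(w + 4)*(w^3 - 16*w) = (w - 4)*(w - 1)*(w + 4)*(w^2 + 4*w) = w*(w - 4)*(w - 1)*(w + 4)*(w + 4)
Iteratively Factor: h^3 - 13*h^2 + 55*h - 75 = (h - 5)*(h^2 - 8*h + 15) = (h - 5)*(h - 3)*(h - 5)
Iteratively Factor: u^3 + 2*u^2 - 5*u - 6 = (u + 3)*(u^2 - u - 2) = (u - 2)*(u + 3)*(u + 1)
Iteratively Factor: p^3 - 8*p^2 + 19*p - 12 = (p - 4)*(p^2 - 4*p + 3) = (p - 4)*(p - 3)*(p - 1)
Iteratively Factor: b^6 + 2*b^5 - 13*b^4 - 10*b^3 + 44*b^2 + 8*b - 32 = (b + 2)*(b^5 - 13*b^3 + 16*b^2 + 12*b - 16) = (b - 2)*(b + 2)*(b^4 + 2*b^3 - 9*b^2 - 2*b + 8) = (b - 2)^2*(b + 2)*(b^3 + 4*b^2 - b - 4) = (b - 2)^2*(b + 2)*(b + 4)*(b^2 - 1) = (b - 2)^2*(b + 1)*(b + 2)*(b + 4)*(b - 1)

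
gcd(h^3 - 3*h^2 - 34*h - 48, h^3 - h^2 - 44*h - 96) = h^2 - 5*h - 24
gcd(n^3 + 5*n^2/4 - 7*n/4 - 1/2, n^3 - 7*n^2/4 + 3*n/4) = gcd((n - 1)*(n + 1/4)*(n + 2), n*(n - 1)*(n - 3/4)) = n - 1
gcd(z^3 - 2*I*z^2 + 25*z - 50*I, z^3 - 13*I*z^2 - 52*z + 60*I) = z^2 - 7*I*z - 10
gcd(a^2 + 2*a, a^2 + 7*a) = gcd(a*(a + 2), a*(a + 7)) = a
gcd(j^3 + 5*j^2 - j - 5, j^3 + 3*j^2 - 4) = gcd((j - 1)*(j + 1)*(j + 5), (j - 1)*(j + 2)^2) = j - 1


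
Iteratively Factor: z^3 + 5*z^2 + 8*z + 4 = (z + 2)*(z^2 + 3*z + 2) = (z + 1)*(z + 2)*(z + 2)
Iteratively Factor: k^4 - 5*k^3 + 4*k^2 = (k)*(k^3 - 5*k^2 + 4*k) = k^2*(k^2 - 5*k + 4) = k^2*(k - 4)*(k - 1)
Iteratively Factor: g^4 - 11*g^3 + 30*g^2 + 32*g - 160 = (g - 4)*(g^3 - 7*g^2 + 2*g + 40) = (g - 5)*(g - 4)*(g^2 - 2*g - 8) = (g - 5)*(g - 4)^2*(g + 2)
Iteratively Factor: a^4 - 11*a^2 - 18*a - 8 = (a + 1)*(a^3 - a^2 - 10*a - 8) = (a - 4)*(a + 1)*(a^2 + 3*a + 2) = (a - 4)*(a + 1)^2*(a + 2)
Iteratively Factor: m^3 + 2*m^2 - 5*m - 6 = (m + 1)*(m^2 + m - 6) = (m + 1)*(m + 3)*(m - 2)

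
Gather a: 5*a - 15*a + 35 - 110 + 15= -10*a - 60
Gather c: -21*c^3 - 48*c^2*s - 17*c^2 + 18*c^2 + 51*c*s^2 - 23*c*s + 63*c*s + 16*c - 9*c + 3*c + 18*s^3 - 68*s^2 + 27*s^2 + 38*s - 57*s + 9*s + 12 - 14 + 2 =-21*c^3 + c^2*(1 - 48*s) + c*(51*s^2 + 40*s + 10) + 18*s^3 - 41*s^2 - 10*s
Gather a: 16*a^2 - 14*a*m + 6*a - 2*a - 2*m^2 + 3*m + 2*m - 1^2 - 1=16*a^2 + a*(4 - 14*m) - 2*m^2 + 5*m - 2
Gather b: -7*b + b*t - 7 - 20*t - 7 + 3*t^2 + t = b*(t - 7) + 3*t^2 - 19*t - 14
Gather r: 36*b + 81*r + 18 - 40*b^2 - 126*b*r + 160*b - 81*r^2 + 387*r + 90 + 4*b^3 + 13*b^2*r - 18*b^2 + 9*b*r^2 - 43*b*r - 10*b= 4*b^3 - 58*b^2 + 186*b + r^2*(9*b - 81) + r*(13*b^2 - 169*b + 468) + 108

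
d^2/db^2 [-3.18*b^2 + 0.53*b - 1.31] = -6.36000000000000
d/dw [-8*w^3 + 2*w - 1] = 2 - 24*w^2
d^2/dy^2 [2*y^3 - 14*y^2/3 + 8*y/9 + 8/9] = 12*y - 28/3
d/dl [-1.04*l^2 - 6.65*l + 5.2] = -2.08*l - 6.65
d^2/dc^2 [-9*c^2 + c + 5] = -18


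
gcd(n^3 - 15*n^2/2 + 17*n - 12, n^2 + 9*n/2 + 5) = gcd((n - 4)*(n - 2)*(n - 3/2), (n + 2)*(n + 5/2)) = 1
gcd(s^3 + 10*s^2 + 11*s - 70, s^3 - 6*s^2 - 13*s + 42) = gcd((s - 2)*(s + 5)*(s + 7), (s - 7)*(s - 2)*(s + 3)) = s - 2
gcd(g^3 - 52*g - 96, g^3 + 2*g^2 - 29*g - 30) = g + 6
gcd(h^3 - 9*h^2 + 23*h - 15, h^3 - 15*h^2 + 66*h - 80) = h - 5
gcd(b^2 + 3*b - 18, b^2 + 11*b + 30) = b + 6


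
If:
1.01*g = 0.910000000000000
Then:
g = 0.90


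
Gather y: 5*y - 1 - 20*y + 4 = 3 - 15*y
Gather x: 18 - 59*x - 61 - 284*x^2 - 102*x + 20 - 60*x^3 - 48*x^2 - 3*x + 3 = -60*x^3 - 332*x^2 - 164*x - 20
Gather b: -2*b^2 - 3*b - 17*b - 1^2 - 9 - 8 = -2*b^2 - 20*b - 18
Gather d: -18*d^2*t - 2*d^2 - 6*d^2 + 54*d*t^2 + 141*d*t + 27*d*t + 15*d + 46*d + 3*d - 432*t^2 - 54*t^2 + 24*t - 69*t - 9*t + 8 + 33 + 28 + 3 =d^2*(-18*t - 8) + d*(54*t^2 + 168*t + 64) - 486*t^2 - 54*t + 72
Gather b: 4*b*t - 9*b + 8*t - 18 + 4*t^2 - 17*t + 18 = b*(4*t - 9) + 4*t^2 - 9*t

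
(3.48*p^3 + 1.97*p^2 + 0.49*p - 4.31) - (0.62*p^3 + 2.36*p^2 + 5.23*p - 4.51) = 2.86*p^3 - 0.39*p^2 - 4.74*p + 0.2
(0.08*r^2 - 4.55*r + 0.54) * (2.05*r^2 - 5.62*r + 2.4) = 0.164*r^4 - 9.7771*r^3 + 26.87*r^2 - 13.9548*r + 1.296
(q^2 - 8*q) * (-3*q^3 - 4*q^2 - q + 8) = -3*q^5 + 20*q^4 + 31*q^3 + 16*q^2 - 64*q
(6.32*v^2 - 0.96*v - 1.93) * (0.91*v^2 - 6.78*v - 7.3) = 5.7512*v^4 - 43.7232*v^3 - 41.3835*v^2 + 20.0934*v + 14.089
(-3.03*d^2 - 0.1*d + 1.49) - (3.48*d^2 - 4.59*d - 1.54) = -6.51*d^2 + 4.49*d + 3.03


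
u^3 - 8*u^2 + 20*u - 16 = (u - 4)*(u - 2)^2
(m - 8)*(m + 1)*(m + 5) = m^3 - 2*m^2 - 43*m - 40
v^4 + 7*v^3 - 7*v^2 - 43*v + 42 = (v - 2)*(v - 1)*(v + 3)*(v + 7)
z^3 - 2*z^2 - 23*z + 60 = (z - 4)*(z - 3)*(z + 5)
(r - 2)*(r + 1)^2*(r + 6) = r^4 + 6*r^3 - 3*r^2 - 20*r - 12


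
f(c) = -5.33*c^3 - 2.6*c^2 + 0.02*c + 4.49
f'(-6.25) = -592.09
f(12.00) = -9579.91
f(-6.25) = 1204.07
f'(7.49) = -935.97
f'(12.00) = -2364.94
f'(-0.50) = -1.38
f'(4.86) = -402.93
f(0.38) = 3.83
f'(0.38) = -4.26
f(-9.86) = 4860.78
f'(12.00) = -2364.94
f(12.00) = -9579.91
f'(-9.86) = -1503.25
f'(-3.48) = -175.53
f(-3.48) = 197.56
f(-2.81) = 102.17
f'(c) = -15.99*c^2 - 5.2*c + 0.02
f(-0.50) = 4.50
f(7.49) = -2380.83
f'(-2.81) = -111.63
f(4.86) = -668.66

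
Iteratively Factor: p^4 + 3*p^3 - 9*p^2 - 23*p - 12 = (p + 1)*(p^3 + 2*p^2 - 11*p - 12) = (p + 1)*(p + 4)*(p^2 - 2*p - 3) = (p + 1)^2*(p + 4)*(p - 3)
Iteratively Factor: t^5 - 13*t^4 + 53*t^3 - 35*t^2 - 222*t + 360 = (t - 5)*(t^4 - 8*t^3 + 13*t^2 + 30*t - 72) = (t - 5)*(t - 3)*(t^3 - 5*t^2 - 2*t + 24) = (t - 5)*(t - 3)*(t + 2)*(t^2 - 7*t + 12) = (t - 5)*(t - 4)*(t - 3)*(t + 2)*(t - 3)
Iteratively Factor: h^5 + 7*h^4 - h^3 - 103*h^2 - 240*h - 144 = (h + 4)*(h^4 + 3*h^3 - 13*h^2 - 51*h - 36) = (h - 4)*(h + 4)*(h^3 + 7*h^2 + 15*h + 9) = (h - 4)*(h + 3)*(h + 4)*(h^2 + 4*h + 3) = (h - 4)*(h + 1)*(h + 3)*(h + 4)*(h + 3)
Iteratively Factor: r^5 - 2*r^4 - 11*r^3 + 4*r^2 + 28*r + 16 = (r - 2)*(r^4 - 11*r^2 - 18*r - 8) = (r - 2)*(r + 1)*(r^3 - r^2 - 10*r - 8) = (r - 2)*(r + 1)^2*(r^2 - 2*r - 8) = (r - 4)*(r - 2)*(r + 1)^2*(r + 2)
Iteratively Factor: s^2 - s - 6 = (s + 2)*(s - 3)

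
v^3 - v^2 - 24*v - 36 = (v - 6)*(v + 2)*(v + 3)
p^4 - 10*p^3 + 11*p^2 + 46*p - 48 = (p - 8)*(p - 3)*(p - 1)*(p + 2)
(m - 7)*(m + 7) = m^2 - 49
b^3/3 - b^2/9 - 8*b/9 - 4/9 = (b/3 + 1/3)*(b - 2)*(b + 2/3)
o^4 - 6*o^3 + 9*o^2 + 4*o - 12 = (o - 3)*(o - 2)^2*(o + 1)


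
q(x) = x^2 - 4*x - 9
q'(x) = 2*x - 4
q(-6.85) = 65.32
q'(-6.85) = -17.70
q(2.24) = -12.94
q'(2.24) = 0.48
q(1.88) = -12.99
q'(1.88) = -0.24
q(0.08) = -9.31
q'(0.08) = -3.84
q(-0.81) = -5.10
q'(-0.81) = -5.62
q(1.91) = -12.99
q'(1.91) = -0.18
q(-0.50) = -6.75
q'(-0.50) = -5.00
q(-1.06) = -3.64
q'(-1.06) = -6.12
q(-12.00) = 183.00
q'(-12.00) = -28.00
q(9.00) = 36.00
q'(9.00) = 14.00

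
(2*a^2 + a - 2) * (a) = 2*a^3 + a^2 - 2*a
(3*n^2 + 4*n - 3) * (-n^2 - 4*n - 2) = -3*n^4 - 16*n^3 - 19*n^2 + 4*n + 6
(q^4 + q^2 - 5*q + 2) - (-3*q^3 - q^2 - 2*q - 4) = q^4 + 3*q^3 + 2*q^2 - 3*q + 6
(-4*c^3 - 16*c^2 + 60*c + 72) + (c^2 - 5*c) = -4*c^3 - 15*c^2 + 55*c + 72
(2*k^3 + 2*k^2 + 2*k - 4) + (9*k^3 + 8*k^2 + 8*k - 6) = 11*k^3 + 10*k^2 + 10*k - 10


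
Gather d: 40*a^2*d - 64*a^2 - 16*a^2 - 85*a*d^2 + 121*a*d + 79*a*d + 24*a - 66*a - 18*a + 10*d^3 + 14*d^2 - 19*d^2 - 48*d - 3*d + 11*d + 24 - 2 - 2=-80*a^2 - 60*a + 10*d^3 + d^2*(-85*a - 5) + d*(40*a^2 + 200*a - 40) + 20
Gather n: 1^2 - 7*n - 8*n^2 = -8*n^2 - 7*n + 1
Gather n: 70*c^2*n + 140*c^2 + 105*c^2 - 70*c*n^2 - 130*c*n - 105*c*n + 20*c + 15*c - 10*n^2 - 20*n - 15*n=245*c^2 + 35*c + n^2*(-70*c - 10) + n*(70*c^2 - 235*c - 35)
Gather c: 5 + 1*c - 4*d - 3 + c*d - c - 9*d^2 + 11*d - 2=c*d - 9*d^2 + 7*d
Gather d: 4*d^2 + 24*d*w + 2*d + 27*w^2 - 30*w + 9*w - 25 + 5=4*d^2 + d*(24*w + 2) + 27*w^2 - 21*w - 20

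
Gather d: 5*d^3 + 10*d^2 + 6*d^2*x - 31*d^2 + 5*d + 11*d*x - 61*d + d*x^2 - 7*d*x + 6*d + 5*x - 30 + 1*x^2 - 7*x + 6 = 5*d^3 + d^2*(6*x - 21) + d*(x^2 + 4*x - 50) + x^2 - 2*x - 24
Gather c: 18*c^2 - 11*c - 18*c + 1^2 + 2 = 18*c^2 - 29*c + 3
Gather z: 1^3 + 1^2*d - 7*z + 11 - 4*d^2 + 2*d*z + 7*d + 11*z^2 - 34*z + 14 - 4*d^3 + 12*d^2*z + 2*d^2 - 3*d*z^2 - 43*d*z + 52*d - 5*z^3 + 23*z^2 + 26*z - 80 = -4*d^3 - 2*d^2 + 60*d - 5*z^3 + z^2*(34 - 3*d) + z*(12*d^2 - 41*d - 15) - 54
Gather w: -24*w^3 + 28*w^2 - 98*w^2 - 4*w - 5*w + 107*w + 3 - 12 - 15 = -24*w^3 - 70*w^2 + 98*w - 24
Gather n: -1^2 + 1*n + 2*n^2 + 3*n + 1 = 2*n^2 + 4*n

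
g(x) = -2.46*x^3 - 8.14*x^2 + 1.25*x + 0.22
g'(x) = -7.38*x^2 - 16.28*x + 1.25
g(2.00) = -49.52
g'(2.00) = -60.83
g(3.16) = -154.74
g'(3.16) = -123.89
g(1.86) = -41.45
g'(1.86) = -54.56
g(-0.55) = -2.52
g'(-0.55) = 7.97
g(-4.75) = 74.27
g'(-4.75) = -87.93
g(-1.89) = -14.61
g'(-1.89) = 5.66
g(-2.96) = -11.00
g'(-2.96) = -15.22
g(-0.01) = 0.21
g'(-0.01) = 1.41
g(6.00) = -816.68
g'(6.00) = -362.11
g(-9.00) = 1122.97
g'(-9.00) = -450.01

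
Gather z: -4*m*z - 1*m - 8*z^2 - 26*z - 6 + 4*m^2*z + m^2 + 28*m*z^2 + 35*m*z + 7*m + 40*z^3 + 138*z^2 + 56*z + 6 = m^2 + 6*m + 40*z^3 + z^2*(28*m + 130) + z*(4*m^2 + 31*m + 30)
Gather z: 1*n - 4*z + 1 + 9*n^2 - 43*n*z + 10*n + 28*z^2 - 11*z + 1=9*n^2 + 11*n + 28*z^2 + z*(-43*n - 15) + 2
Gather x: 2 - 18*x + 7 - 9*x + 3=12 - 27*x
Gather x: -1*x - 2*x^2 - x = -2*x^2 - 2*x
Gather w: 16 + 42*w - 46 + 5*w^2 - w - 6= 5*w^2 + 41*w - 36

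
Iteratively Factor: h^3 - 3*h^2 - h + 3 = (h + 1)*(h^2 - 4*h + 3) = (h - 1)*(h + 1)*(h - 3)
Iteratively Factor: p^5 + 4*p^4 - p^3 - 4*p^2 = (p + 1)*(p^4 + 3*p^3 - 4*p^2) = (p + 1)*(p + 4)*(p^3 - p^2) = (p - 1)*(p + 1)*(p + 4)*(p^2) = p*(p - 1)*(p + 1)*(p + 4)*(p)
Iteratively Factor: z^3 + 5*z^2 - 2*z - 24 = (z + 3)*(z^2 + 2*z - 8) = (z + 3)*(z + 4)*(z - 2)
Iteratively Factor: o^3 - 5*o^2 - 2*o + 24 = (o - 3)*(o^2 - 2*o - 8) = (o - 4)*(o - 3)*(o + 2)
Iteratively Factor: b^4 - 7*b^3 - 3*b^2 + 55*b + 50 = (b + 1)*(b^3 - 8*b^2 + 5*b + 50) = (b - 5)*(b + 1)*(b^2 - 3*b - 10) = (b - 5)^2*(b + 1)*(b + 2)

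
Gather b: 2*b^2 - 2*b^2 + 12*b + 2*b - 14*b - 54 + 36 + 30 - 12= 0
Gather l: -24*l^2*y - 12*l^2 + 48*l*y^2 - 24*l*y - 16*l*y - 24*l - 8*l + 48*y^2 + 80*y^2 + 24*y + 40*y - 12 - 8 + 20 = l^2*(-24*y - 12) + l*(48*y^2 - 40*y - 32) + 128*y^2 + 64*y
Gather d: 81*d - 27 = 81*d - 27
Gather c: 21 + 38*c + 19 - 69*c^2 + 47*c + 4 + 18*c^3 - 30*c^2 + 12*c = 18*c^3 - 99*c^2 + 97*c + 44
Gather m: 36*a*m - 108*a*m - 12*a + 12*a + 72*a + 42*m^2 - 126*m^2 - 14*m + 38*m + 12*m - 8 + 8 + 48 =72*a - 84*m^2 + m*(36 - 72*a) + 48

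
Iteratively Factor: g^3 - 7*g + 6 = (g + 3)*(g^2 - 3*g + 2) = (g - 2)*(g + 3)*(g - 1)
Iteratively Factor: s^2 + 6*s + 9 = (s + 3)*(s + 3)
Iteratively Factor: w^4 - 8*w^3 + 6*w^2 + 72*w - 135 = (w - 5)*(w^3 - 3*w^2 - 9*w + 27) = (w - 5)*(w + 3)*(w^2 - 6*w + 9) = (w - 5)*(w - 3)*(w + 3)*(w - 3)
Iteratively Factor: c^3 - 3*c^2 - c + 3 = (c - 1)*(c^2 - 2*c - 3) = (c - 1)*(c + 1)*(c - 3)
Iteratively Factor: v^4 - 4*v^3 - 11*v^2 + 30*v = (v - 2)*(v^3 - 2*v^2 - 15*v) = (v - 5)*(v - 2)*(v^2 + 3*v) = v*(v - 5)*(v - 2)*(v + 3)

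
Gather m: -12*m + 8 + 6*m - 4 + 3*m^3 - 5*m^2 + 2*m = 3*m^3 - 5*m^2 - 4*m + 4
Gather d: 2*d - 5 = 2*d - 5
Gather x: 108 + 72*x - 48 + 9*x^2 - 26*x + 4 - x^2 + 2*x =8*x^2 + 48*x + 64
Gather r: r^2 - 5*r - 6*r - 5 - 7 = r^2 - 11*r - 12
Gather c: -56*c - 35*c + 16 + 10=26 - 91*c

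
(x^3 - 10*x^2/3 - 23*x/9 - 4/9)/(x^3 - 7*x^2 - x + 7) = (9*x^3 - 30*x^2 - 23*x - 4)/(9*(x^3 - 7*x^2 - x + 7))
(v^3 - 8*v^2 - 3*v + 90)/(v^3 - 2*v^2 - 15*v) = (v - 6)/v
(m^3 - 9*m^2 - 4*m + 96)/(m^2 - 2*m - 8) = (m^2 - 5*m - 24)/(m + 2)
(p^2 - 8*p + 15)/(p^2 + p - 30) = (p - 3)/(p + 6)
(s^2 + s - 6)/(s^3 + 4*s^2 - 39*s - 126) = (s - 2)/(s^2 + s - 42)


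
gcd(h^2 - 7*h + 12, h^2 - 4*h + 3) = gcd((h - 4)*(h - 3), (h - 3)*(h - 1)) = h - 3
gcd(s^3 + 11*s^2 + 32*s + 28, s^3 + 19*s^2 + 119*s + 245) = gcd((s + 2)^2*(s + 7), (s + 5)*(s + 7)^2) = s + 7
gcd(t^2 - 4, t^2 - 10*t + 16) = t - 2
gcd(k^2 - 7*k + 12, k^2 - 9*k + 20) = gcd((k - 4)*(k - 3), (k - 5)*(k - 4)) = k - 4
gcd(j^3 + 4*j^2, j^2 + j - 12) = j + 4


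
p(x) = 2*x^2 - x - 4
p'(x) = 4*x - 1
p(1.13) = -2.58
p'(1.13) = 3.52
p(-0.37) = -3.36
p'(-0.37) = -2.48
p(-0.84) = -1.75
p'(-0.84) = -4.36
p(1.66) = -0.15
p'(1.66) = 5.64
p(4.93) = 39.68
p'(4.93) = 18.72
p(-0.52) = -2.94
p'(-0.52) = -3.08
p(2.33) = 4.53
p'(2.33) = 8.32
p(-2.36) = 9.50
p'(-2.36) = -10.44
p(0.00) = -4.00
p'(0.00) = -1.00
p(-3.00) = 17.00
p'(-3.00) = -13.00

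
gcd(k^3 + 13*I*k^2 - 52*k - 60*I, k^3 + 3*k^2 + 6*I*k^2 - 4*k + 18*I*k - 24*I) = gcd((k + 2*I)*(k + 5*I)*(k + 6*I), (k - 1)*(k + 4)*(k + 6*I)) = k + 6*I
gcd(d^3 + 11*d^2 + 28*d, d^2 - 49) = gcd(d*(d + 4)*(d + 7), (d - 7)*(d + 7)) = d + 7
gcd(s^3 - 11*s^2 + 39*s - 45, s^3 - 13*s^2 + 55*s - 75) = s^2 - 8*s + 15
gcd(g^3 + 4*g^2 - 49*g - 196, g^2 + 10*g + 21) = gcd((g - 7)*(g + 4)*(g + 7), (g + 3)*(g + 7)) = g + 7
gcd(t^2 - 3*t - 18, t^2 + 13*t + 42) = 1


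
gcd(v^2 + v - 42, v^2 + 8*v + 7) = v + 7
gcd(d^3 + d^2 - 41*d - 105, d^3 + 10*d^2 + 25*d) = d + 5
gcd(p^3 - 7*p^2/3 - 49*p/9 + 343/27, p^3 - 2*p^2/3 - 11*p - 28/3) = p + 7/3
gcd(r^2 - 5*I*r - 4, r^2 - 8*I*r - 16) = r - 4*I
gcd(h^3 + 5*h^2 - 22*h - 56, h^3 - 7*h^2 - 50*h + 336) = h + 7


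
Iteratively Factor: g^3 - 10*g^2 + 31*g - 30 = (g - 5)*(g^2 - 5*g + 6) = (g - 5)*(g - 3)*(g - 2)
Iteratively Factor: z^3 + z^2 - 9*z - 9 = (z + 3)*(z^2 - 2*z - 3) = (z - 3)*(z + 3)*(z + 1)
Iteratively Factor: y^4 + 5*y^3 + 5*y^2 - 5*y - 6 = (y + 1)*(y^3 + 4*y^2 + y - 6) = (y - 1)*(y + 1)*(y^2 + 5*y + 6) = (y - 1)*(y + 1)*(y + 2)*(y + 3)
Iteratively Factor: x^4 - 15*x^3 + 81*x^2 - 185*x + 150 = (x - 5)*(x^3 - 10*x^2 + 31*x - 30) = (x - 5)*(x - 3)*(x^2 - 7*x + 10) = (x - 5)*(x - 3)*(x - 2)*(x - 5)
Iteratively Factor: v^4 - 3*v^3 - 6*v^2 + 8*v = (v - 1)*(v^3 - 2*v^2 - 8*v) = v*(v - 1)*(v^2 - 2*v - 8) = v*(v - 1)*(v + 2)*(v - 4)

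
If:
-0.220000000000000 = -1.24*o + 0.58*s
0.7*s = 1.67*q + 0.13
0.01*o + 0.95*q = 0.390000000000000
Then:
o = 0.71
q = 0.40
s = 1.15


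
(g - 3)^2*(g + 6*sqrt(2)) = g^3 - 6*g^2 + 6*sqrt(2)*g^2 - 36*sqrt(2)*g + 9*g + 54*sqrt(2)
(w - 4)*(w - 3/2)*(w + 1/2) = w^3 - 5*w^2 + 13*w/4 + 3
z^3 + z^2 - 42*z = z*(z - 6)*(z + 7)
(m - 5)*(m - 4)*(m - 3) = m^3 - 12*m^2 + 47*m - 60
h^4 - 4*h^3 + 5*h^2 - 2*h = h*(h - 2)*(h - 1)^2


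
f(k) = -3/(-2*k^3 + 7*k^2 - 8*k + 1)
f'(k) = -3*(6*k^2 - 14*k + 8)/(-2*k^3 + 7*k^2 - 8*k + 1)^2 = 6*(-3*k^2 + 7*k - 4)/(2*k^3 - 7*k^2 + 8*k - 1)^2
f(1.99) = 1.01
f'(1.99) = -1.34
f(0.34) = 3.03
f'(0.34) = -12.05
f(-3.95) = -0.01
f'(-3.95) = -0.01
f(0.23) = 6.07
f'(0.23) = -62.66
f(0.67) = 1.65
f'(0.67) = -1.19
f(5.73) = 0.02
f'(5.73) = -0.01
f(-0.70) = -0.28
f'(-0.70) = -0.54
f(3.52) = 0.11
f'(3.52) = -0.13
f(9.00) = 0.00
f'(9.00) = 0.00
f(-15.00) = 0.00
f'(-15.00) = 0.00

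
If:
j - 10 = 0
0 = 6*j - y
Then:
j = 10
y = 60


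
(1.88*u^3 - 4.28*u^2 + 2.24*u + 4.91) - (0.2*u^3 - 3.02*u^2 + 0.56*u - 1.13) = 1.68*u^3 - 1.26*u^2 + 1.68*u + 6.04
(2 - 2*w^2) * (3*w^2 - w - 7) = -6*w^4 + 2*w^3 + 20*w^2 - 2*w - 14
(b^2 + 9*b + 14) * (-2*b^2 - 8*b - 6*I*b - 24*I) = -2*b^4 - 26*b^3 - 6*I*b^3 - 100*b^2 - 78*I*b^2 - 112*b - 300*I*b - 336*I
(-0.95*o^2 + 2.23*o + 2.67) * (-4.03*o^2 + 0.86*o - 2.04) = 3.8285*o^4 - 9.8039*o^3 - 6.9043*o^2 - 2.253*o - 5.4468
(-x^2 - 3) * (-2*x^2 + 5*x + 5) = 2*x^4 - 5*x^3 + x^2 - 15*x - 15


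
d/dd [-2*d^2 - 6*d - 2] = -4*d - 6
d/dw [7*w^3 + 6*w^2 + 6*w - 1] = 21*w^2 + 12*w + 6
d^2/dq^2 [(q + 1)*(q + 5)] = 2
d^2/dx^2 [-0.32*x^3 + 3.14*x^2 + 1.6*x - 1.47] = 6.28 - 1.92*x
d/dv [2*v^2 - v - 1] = 4*v - 1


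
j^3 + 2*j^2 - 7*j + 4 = (j - 1)^2*(j + 4)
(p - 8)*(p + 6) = p^2 - 2*p - 48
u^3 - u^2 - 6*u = u*(u - 3)*(u + 2)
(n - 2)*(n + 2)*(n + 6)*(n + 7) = n^4 + 13*n^3 + 38*n^2 - 52*n - 168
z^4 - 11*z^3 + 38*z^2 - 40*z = z*(z - 5)*(z - 4)*(z - 2)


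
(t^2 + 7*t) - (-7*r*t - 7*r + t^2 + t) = 7*r*t + 7*r + 6*t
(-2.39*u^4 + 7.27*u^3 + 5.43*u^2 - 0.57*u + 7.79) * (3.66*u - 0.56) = -8.7474*u^5 + 27.9466*u^4 + 15.8026*u^3 - 5.127*u^2 + 28.8306*u - 4.3624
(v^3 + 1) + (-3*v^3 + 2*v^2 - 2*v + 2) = -2*v^3 + 2*v^2 - 2*v + 3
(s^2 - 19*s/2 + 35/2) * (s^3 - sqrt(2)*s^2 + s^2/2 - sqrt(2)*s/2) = s^5 - 9*s^4 - sqrt(2)*s^4 + 9*sqrt(2)*s^3 + 51*s^3/4 - 51*sqrt(2)*s^2/4 + 35*s^2/4 - 35*sqrt(2)*s/4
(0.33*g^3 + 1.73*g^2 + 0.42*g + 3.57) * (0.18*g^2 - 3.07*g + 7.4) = 0.0594*g^5 - 0.7017*g^4 - 2.7935*g^3 + 12.1552*g^2 - 7.8519*g + 26.418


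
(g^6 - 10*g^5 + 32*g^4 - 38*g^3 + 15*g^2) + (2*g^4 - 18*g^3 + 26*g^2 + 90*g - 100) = g^6 - 10*g^5 + 34*g^4 - 56*g^3 + 41*g^2 + 90*g - 100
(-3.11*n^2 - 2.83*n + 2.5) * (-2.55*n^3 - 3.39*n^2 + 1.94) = 7.9305*n^5 + 17.7594*n^4 + 3.2187*n^3 - 14.5084*n^2 - 5.4902*n + 4.85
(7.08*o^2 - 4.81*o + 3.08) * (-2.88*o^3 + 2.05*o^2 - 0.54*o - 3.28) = -20.3904*o^5 + 28.3668*o^4 - 22.5541*o^3 - 14.311*o^2 + 14.1136*o - 10.1024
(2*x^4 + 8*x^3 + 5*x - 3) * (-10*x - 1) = -20*x^5 - 82*x^4 - 8*x^3 - 50*x^2 + 25*x + 3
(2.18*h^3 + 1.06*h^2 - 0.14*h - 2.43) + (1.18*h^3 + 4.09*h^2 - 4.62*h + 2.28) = 3.36*h^3 + 5.15*h^2 - 4.76*h - 0.15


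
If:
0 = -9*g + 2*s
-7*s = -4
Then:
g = 8/63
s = 4/7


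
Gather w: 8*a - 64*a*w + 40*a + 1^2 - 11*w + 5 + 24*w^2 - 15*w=48*a + 24*w^2 + w*(-64*a - 26) + 6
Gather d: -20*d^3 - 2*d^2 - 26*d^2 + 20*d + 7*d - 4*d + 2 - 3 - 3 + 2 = -20*d^3 - 28*d^2 + 23*d - 2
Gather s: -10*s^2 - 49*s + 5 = -10*s^2 - 49*s + 5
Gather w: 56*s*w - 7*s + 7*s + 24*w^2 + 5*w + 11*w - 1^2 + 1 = 24*w^2 + w*(56*s + 16)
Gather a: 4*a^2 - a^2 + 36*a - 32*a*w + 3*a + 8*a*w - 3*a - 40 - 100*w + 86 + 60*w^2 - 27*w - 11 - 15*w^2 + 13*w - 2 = 3*a^2 + a*(36 - 24*w) + 45*w^2 - 114*w + 33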